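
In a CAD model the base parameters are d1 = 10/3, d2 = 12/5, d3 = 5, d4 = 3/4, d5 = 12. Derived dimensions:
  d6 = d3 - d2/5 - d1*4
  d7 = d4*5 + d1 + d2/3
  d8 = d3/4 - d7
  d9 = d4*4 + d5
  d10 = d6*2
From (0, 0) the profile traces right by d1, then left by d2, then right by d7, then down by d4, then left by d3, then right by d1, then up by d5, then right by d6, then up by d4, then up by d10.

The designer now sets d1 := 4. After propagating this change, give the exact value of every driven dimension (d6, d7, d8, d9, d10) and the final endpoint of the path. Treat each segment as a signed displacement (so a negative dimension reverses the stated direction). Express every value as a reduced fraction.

d6 = -287/25
d7 = 171/20
d8 = -73/10
d9 = 15
d10 = -574/25
endpoint = (-233/100, -274/25)

Apply edit: d1 := 4
  d6 = d3 - d2/5 - d1*4 = -287/25
  d7 = d4*5 + d1 + d2/3 = 171/20
  d8 = d3/4 - d7 = -73/10
  d9 = d4*4 + d5 = 15
  d10 = d6*2 = -574/25
Walk from origin (0, 0):
  seg 1: right by d1 = 4 → (4, 0)
  seg 2: left by d2 = 12/5 → (8/5, 0)
  seg 3: right by d7 = 171/20 → (203/20, 0)
  seg 4: down by d4 = 3/4 → (203/20, -3/4)
  seg 5: left by d3 = 5 → (103/20, -3/4)
  seg 6: right by d1 = 4 → (183/20, -3/4)
  seg 7: up by d5 = 12 → (183/20, 45/4)
  seg 8: right by d6 = -287/25 → (-233/100, 45/4)
  seg 9: up by d4 = 3/4 → (-233/100, 12)
  seg 10: up by d10 = -574/25 → (-233/100, -274/25)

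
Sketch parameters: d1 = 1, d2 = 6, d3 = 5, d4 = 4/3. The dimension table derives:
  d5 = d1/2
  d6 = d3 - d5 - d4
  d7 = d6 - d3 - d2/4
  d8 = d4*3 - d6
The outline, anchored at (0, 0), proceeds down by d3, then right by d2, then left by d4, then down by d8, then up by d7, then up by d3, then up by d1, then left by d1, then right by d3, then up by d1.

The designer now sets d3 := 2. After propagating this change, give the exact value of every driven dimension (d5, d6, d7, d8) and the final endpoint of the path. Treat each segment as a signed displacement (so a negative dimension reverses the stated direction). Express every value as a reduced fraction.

Apply edit: d3 := 2
  d5 = d1/2 = 1/2
  d6 = d3 - d5 - d4 = 1/6
  d7 = d6 - d3 - d2/4 = -10/3
  d8 = d4*3 - d6 = 23/6
Walk from origin (0, 0):
  seg 1: down by d3 = 2 → (0, -2)
  seg 2: right by d2 = 6 → (6, -2)
  seg 3: left by d4 = 4/3 → (14/3, -2)
  seg 4: down by d8 = 23/6 → (14/3, -35/6)
  seg 5: up by d7 = -10/3 → (14/3, -55/6)
  seg 6: up by d3 = 2 → (14/3, -43/6)
  seg 7: up by d1 = 1 → (14/3, -37/6)
  seg 8: left by d1 = 1 → (11/3, -37/6)
  seg 9: right by d3 = 2 → (17/3, -37/6)
  seg 10: up by d1 = 1 → (17/3, -31/6)

d5 = 1/2
d6 = 1/6
d7 = -10/3
d8 = 23/6
endpoint = (17/3, -31/6)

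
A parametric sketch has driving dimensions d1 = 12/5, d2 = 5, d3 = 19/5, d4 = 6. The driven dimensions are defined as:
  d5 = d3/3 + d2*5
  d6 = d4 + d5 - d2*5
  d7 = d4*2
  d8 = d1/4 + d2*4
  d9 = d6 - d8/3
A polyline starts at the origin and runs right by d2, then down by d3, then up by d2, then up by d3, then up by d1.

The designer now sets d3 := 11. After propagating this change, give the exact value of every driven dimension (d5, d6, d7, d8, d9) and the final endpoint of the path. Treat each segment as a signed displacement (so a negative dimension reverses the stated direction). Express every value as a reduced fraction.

d5 = 86/3
d6 = 29/3
d7 = 12
d8 = 103/5
d9 = 14/5
endpoint = (5, 37/5)

Apply edit: d3 := 11
  d5 = d3/3 + d2*5 = 86/3
  d6 = d4 + d5 - d2*5 = 29/3
  d7 = d4*2 = 12
  d8 = d1/4 + d2*4 = 103/5
  d9 = d6 - d8/3 = 14/5
Walk from origin (0, 0):
  seg 1: right by d2 = 5 → (5, 0)
  seg 2: down by d3 = 11 → (5, -11)
  seg 3: up by d2 = 5 → (5, -6)
  seg 4: up by d3 = 11 → (5, 5)
  seg 5: up by d1 = 12/5 → (5, 37/5)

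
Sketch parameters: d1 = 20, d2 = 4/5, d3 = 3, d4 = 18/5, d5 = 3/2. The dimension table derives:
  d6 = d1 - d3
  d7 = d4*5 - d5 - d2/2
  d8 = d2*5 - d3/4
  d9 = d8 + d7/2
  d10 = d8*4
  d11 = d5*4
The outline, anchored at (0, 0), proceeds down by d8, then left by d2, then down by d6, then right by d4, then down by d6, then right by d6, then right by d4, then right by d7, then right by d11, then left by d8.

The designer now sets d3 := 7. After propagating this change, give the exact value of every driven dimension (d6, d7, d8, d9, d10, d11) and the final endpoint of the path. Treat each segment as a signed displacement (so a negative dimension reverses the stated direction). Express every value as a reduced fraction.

d6 = 13
d7 = 161/10
d8 = 9/4
d9 = 103/10
d10 = 9
d11 = 6
endpoint = (157/4, -113/4)

Apply edit: d3 := 7
  d6 = d1 - d3 = 13
  d7 = d4*5 - d5 - d2/2 = 161/10
  d8 = d2*5 - d3/4 = 9/4
  d9 = d8 + d7/2 = 103/10
  d10 = d8*4 = 9
  d11 = d5*4 = 6
Walk from origin (0, 0):
  seg 1: down by d8 = 9/4 → (0, -9/4)
  seg 2: left by d2 = 4/5 → (-4/5, -9/4)
  seg 3: down by d6 = 13 → (-4/5, -61/4)
  seg 4: right by d4 = 18/5 → (14/5, -61/4)
  seg 5: down by d6 = 13 → (14/5, -113/4)
  seg 6: right by d6 = 13 → (79/5, -113/4)
  seg 7: right by d4 = 18/5 → (97/5, -113/4)
  seg 8: right by d7 = 161/10 → (71/2, -113/4)
  seg 9: right by d11 = 6 → (83/2, -113/4)
  seg 10: left by d8 = 9/4 → (157/4, -113/4)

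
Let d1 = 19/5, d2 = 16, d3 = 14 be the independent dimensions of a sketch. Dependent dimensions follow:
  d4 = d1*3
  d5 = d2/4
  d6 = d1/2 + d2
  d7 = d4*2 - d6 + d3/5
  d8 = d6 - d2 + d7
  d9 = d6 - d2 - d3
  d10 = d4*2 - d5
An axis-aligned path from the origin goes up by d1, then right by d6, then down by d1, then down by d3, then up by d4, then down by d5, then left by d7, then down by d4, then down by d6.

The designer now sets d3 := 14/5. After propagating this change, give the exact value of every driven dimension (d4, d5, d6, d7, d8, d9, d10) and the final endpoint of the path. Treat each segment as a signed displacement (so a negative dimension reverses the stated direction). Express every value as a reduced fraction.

Apply edit: d3 := 14/5
  d4 = d1*3 = 57/5
  d5 = d2/4 = 4
  d6 = d1/2 + d2 = 179/10
  d7 = d4*2 - d6 + d3/5 = 273/50
  d8 = d6 - d2 + d7 = 184/25
  d9 = d6 - d2 - d3 = -9/10
  d10 = d4*2 - d5 = 94/5
Walk from origin (0, 0):
  seg 1: up by d1 = 19/5 → (0, 19/5)
  seg 2: right by d6 = 179/10 → (179/10, 19/5)
  seg 3: down by d1 = 19/5 → (179/10, 0)
  seg 4: down by d3 = 14/5 → (179/10, -14/5)
  seg 5: up by d4 = 57/5 → (179/10, 43/5)
  seg 6: down by d5 = 4 → (179/10, 23/5)
  seg 7: left by d7 = 273/50 → (311/25, 23/5)
  seg 8: down by d4 = 57/5 → (311/25, -34/5)
  seg 9: down by d6 = 179/10 → (311/25, -247/10)

d4 = 57/5
d5 = 4
d6 = 179/10
d7 = 273/50
d8 = 184/25
d9 = -9/10
d10 = 94/5
endpoint = (311/25, -247/10)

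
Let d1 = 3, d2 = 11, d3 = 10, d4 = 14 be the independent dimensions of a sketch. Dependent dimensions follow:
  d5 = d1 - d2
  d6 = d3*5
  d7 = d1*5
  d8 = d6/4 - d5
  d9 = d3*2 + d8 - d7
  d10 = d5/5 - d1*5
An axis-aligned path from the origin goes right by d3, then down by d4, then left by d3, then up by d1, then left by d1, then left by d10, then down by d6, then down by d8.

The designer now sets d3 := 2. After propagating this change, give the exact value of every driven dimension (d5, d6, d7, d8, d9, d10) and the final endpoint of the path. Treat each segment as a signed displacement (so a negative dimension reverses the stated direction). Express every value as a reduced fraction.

Apply edit: d3 := 2
  d5 = d1 - d2 = -8
  d6 = d3*5 = 10
  d7 = d1*5 = 15
  d8 = d6/4 - d5 = 21/2
  d9 = d3*2 + d8 - d7 = -1/2
  d10 = d5/5 - d1*5 = -83/5
Walk from origin (0, 0):
  seg 1: right by d3 = 2 → (2, 0)
  seg 2: down by d4 = 14 → (2, -14)
  seg 3: left by d3 = 2 → (0, -14)
  seg 4: up by d1 = 3 → (0, -11)
  seg 5: left by d1 = 3 → (-3, -11)
  seg 6: left by d10 = -83/5 → (68/5, -11)
  seg 7: down by d6 = 10 → (68/5, -21)
  seg 8: down by d8 = 21/2 → (68/5, -63/2)

d5 = -8
d6 = 10
d7 = 15
d8 = 21/2
d9 = -1/2
d10 = -83/5
endpoint = (68/5, -63/2)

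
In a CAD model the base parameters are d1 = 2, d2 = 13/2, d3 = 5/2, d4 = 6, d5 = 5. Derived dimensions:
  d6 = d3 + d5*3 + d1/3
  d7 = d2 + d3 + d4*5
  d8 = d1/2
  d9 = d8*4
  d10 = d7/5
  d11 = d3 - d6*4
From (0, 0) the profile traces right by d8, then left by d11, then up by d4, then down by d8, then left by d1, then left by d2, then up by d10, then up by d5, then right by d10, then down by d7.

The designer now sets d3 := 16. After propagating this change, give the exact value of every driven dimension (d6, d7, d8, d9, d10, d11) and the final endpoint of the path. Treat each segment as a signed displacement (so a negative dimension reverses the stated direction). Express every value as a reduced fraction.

d6 = 95/3
d7 = 105/2
d8 = 1
d9 = 4
d10 = 21/2
d11 = -332/3
endpoint = (341/3, -32)

Apply edit: d3 := 16
  d6 = d3 + d5*3 + d1/3 = 95/3
  d7 = d2 + d3 + d4*5 = 105/2
  d8 = d1/2 = 1
  d9 = d8*4 = 4
  d10 = d7/5 = 21/2
  d11 = d3 - d6*4 = -332/3
Walk from origin (0, 0):
  seg 1: right by d8 = 1 → (1, 0)
  seg 2: left by d11 = -332/3 → (335/3, 0)
  seg 3: up by d4 = 6 → (335/3, 6)
  seg 4: down by d8 = 1 → (335/3, 5)
  seg 5: left by d1 = 2 → (329/3, 5)
  seg 6: left by d2 = 13/2 → (619/6, 5)
  seg 7: up by d10 = 21/2 → (619/6, 31/2)
  seg 8: up by d5 = 5 → (619/6, 41/2)
  seg 9: right by d10 = 21/2 → (341/3, 41/2)
  seg 10: down by d7 = 105/2 → (341/3, -32)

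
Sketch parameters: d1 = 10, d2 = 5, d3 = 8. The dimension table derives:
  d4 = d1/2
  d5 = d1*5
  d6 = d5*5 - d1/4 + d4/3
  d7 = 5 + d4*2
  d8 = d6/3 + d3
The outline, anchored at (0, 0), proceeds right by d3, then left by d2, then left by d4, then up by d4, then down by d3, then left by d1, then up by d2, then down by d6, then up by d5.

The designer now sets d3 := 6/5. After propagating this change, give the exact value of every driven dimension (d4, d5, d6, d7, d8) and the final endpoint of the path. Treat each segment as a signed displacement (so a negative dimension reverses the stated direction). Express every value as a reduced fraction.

d4 = 5
d5 = 50
d6 = 1495/6
d7 = 15
d8 = 7583/90
endpoint = (-94/5, -5711/30)

Apply edit: d3 := 6/5
  d4 = d1/2 = 5
  d5 = d1*5 = 50
  d6 = d5*5 - d1/4 + d4/3 = 1495/6
  d7 = 5 + d4*2 = 15
  d8 = d6/3 + d3 = 7583/90
Walk from origin (0, 0):
  seg 1: right by d3 = 6/5 → (6/5, 0)
  seg 2: left by d2 = 5 → (-19/5, 0)
  seg 3: left by d4 = 5 → (-44/5, 0)
  seg 4: up by d4 = 5 → (-44/5, 5)
  seg 5: down by d3 = 6/5 → (-44/5, 19/5)
  seg 6: left by d1 = 10 → (-94/5, 19/5)
  seg 7: up by d2 = 5 → (-94/5, 44/5)
  seg 8: down by d6 = 1495/6 → (-94/5, -7211/30)
  seg 9: up by d5 = 50 → (-94/5, -5711/30)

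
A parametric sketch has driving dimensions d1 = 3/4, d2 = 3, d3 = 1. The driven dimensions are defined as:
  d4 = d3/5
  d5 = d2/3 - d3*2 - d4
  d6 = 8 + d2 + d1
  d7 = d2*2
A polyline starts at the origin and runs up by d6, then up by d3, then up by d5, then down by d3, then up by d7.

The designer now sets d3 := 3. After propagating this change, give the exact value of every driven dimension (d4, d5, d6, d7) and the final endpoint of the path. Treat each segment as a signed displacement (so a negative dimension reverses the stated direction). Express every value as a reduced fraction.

Apply edit: d3 := 3
  d4 = d3/5 = 3/5
  d5 = d2/3 - d3*2 - d4 = -28/5
  d6 = 8 + d2 + d1 = 47/4
  d7 = d2*2 = 6
Walk from origin (0, 0):
  seg 1: up by d6 = 47/4 → (0, 47/4)
  seg 2: up by d3 = 3 → (0, 59/4)
  seg 3: up by d5 = -28/5 → (0, 183/20)
  seg 4: down by d3 = 3 → (0, 123/20)
  seg 5: up by d7 = 6 → (0, 243/20)

d4 = 3/5
d5 = -28/5
d6 = 47/4
d7 = 6
endpoint = (0, 243/20)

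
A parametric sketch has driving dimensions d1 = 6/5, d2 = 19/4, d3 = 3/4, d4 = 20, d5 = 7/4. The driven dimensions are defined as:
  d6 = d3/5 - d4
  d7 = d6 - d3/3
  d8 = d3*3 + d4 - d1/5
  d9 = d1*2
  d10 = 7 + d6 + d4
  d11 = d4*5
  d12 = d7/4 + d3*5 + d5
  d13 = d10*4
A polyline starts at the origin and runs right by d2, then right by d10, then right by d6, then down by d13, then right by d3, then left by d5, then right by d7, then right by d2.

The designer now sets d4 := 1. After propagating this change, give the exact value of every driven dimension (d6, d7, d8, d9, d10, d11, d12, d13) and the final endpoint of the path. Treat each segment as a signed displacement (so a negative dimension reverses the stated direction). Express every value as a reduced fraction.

Apply edit: d4 := 1
  d6 = d3/5 - d4 = -17/20
  d7 = d6 - d3/3 = -11/10
  d8 = d3*3 + d4 - d1/5 = 301/100
  d9 = d1*2 = 12/5
  d10 = 7 + d6 + d4 = 143/20
  d11 = d4*5 = 5
  d12 = d7/4 + d3*5 + d5 = 209/40
  d13 = d10*4 = 143/5
Walk from origin (0, 0):
  seg 1: right by d2 = 19/4 → (19/4, 0)
  seg 2: right by d10 = 143/20 → (119/10, 0)
  seg 3: right by d6 = -17/20 → (221/20, 0)
  seg 4: down by d13 = 143/5 → (221/20, -143/5)
  seg 5: right by d3 = 3/4 → (59/5, -143/5)
  seg 6: left by d5 = 7/4 → (201/20, -143/5)
  seg 7: right by d7 = -11/10 → (179/20, -143/5)
  seg 8: right by d2 = 19/4 → (137/10, -143/5)

d6 = -17/20
d7 = -11/10
d8 = 301/100
d9 = 12/5
d10 = 143/20
d11 = 5
d12 = 209/40
d13 = 143/5
endpoint = (137/10, -143/5)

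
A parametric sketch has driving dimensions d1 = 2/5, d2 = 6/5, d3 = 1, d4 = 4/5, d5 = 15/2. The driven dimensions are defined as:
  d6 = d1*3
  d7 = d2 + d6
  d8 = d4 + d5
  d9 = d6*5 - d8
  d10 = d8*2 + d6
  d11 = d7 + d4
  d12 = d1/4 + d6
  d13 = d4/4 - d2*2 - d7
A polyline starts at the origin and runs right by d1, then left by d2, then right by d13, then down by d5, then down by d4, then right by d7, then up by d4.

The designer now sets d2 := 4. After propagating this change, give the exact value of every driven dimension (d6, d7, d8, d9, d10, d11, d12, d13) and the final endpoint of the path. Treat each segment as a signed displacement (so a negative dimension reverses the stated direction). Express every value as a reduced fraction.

Apply edit: d2 := 4
  d6 = d1*3 = 6/5
  d7 = d2 + d6 = 26/5
  d8 = d4 + d5 = 83/10
  d9 = d6*5 - d8 = -23/10
  d10 = d8*2 + d6 = 89/5
  d11 = d7 + d4 = 6
  d12 = d1/4 + d6 = 13/10
  d13 = d4/4 - d2*2 - d7 = -13
Walk from origin (0, 0):
  seg 1: right by d1 = 2/5 → (2/5, 0)
  seg 2: left by d2 = 4 → (-18/5, 0)
  seg 3: right by d13 = -13 → (-83/5, 0)
  seg 4: down by d5 = 15/2 → (-83/5, -15/2)
  seg 5: down by d4 = 4/5 → (-83/5, -83/10)
  seg 6: right by d7 = 26/5 → (-57/5, -83/10)
  seg 7: up by d4 = 4/5 → (-57/5, -15/2)

d6 = 6/5
d7 = 26/5
d8 = 83/10
d9 = -23/10
d10 = 89/5
d11 = 6
d12 = 13/10
d13 = -13
endpoint = (-57/5, -15/2)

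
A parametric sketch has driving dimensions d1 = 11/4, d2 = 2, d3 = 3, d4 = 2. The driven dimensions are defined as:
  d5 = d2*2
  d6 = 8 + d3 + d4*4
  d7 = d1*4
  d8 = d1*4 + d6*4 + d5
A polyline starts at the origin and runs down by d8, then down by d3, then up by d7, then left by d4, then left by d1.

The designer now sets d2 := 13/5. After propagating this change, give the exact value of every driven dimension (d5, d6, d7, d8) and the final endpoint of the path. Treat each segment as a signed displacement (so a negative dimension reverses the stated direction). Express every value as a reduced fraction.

Apply edit: d2 := 13/5
  d5 = d2*2 = 26/5
  d6 = 8 + d3 + d4*4 = 19
  d7 = d1*4 = 11
  d8 = d1*4 + d6*4 + d5 = 461/5
Walk from origin (0, 0):
  seg 1: down by d8 = 461/5 → (0, -461/5)
  seg 2: down by d3 = 3 → (0, -476/5)
  seg 3: up by d7 = 11 → (0, -421/5)
  seg 4: left by d4 = 2 → (-2, -421/5)
  seg 5: left by d1 = 11/4 → (-19/4, -421/5)

d5 = 26/5
d6 = 19
d7 = 11
d8 = 461/5
endpoint = (-19/4, -421/5)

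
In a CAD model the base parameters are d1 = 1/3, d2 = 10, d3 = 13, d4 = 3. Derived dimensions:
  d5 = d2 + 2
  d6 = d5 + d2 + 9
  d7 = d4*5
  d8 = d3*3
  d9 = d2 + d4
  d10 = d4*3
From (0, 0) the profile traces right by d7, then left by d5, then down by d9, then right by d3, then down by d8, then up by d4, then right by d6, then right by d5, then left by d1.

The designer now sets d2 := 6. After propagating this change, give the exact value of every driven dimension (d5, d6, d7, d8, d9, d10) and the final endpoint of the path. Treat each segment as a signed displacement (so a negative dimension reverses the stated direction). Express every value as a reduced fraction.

d5 = 8
d6 = 23
d7 = 15
d8 = 39
d9 = 9
d10 = 9
endpoint = (152/3, -45)

Apply edit: d2 := 6
  d5 = d2 + 2 = 8
  d6 = d5 + d2 + 9 = 23
  d7 = d4*5 = 15
  d8 = d3*3 = 39
  d9 = d2 + d4 = 9
  d10 = d4*3 = 9
Walk from origin (0, 0):
  seg 1: right by d7 = 15 → (15, 0)
  seg 2: left by d5 = 8 → (7, 0)
  seg 3: down by d9 = 9 → (7, -9)
  seg 4: right by d3 = 13 → (20, -9)
  seg 5: down by d8 = 39 → (20, -48)
  seg 6: up by d4 = 3 → (20, -45)
  seg 7: right by d6 = 23 → (43, -45)
  seg 8: right by d5 = 8 → (51, -45)
  seg 9: left by d1 = 1/3 → (152/3, -45)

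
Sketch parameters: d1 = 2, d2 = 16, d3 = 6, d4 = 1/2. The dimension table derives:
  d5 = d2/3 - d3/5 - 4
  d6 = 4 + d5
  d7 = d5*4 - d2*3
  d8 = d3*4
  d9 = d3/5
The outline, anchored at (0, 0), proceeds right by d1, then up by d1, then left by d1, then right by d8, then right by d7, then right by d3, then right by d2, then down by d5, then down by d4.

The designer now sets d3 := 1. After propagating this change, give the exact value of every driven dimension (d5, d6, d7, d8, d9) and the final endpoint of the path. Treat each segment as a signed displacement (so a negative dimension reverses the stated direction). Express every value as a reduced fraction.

d5 = 17/15
d6 = 77/15
d7 = -652/15
d8 = 4
d9 = 1/5
endpoint = (-337/15, 11/30)

Apply edit: d3 := 1
  d5 = d2/3 - d3/5 - 4 = 17/15
  d6 = 4 + d5 = 77/15
  d7 = d5*4 - d2*3 = -652/15
  d8 = d3*4 = 4
  d9 = d3/5 = 1/5
Walk from origin (0, 0):
  seg 1: right by d1 = 2 → (2, 0)
  seg 2: up by d1 = 2 → (2, 2)
  seg 3: left by d1 = 2 → (0, 2)
  seg 4: right by d8 = 4 → (4, 2)
  seg 5: right by d7 = -652/15 → (-592/15, 2)
  seg 6: right by d3 = 1 → (-577/15, 2)
  seg 7: right by d2 = 16 → (-337/15, 2)
  seg 8: down by d5 = 17/15 → (-337/15, 13/15)
  seg 9: down by d4 = 1/2 → (-337/15, 11/30)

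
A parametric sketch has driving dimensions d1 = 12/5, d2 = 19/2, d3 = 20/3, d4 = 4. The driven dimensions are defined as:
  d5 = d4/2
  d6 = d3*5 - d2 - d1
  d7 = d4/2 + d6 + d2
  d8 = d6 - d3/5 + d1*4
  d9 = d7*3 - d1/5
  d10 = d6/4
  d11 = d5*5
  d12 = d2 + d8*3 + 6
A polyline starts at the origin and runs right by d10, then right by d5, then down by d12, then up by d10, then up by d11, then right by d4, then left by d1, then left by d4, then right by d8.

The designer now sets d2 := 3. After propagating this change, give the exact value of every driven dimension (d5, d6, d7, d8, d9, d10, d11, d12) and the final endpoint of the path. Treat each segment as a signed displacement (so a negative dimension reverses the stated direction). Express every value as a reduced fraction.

Apply edit: d2 := 3
  d5 = d4/2 = 2
  d6 = d3*5 - d2 - d1 = 419/15
  d7 = d4/2 + d6 + d2 = 494/15
  d8 = d6 - d3/5 + d1*4 = 181/5
  d9 = d7*3 - d1/5 = 2458/25
  d10 = d6/4 = 419/60
  d11 = d5*5 = 10
  d12 = d2 + d8*3 + 6 = 588/5
Walk from origin (0, 0):
  seg 1: right by d10 = 419/60 → (419/60, 0)
  seg 2: right by d5 = 2 → (539/60, 0)
  seg 3: down by d12 = 588/5 → (539/60, -588/5)
  seg 4: up by d10 = 419/60 → (539/60, -6637/60)
  seg 5: up by d11 = 10 → (539/60, -6037/60)
  seg 6: right by d4 = 4 → (779/60, -6037/60)
  seg 7: left by d1 = 12/5 → (127/12, -6037/60)
  seg 8: left by d4 = 4 → (79/12, -6037/60)
  seg 9: right by d8 = 181/5 → (2567/60, -6037/60)

d5 = 2
d6 = 419/15
d7 = 494/15
d8 = 181/5
d9 = 2458/25
d10 = 419/60
d11 = 10
d12 = 588/5
endpoint = (2567/60, -6037/60)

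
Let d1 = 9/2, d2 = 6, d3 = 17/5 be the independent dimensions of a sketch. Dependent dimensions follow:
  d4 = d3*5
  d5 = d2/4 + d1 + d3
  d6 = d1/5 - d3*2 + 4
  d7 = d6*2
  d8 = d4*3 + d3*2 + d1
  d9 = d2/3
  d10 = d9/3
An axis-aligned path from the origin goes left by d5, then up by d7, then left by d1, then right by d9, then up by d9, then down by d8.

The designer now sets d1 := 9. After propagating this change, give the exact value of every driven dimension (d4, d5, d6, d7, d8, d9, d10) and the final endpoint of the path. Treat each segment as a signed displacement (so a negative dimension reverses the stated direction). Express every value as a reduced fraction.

d4 = 17
d5 = 139/10
d6 = -1
d7 = -2
d8 = 334/5
d9 = 2
d10 = 2/3
endpoint = (-209/10, -334/5)

Apply edit: d1 := 9
  d4 = d3*5 = 17
  d5 = d2/4 + d1 + d3 = 139/10
  d6 = d1/5 - d3*2 + 4 = -1
  d7 = d6*2 = -2
  d8 = d4*3 + d3*2 + d1 = 334/5
  d9 = d2/3 = 2
  d10 = d9/3 = 2/3
Walk from origin (0, 0):
  seg 1: left by d5 = 139/10 → (-139/10, 0)
  seg 2: up by d7 = -2 → (-139/10, -2)
  seg 3: left by d1 = 9 → (-229/10, -2)
  seg 4: right by d9 = 2 → (-209/10, -2)
  seg 5: up by d9 = 2 → (-209/10, 0)
  seg 6: down by d8 = 334/5 → (-209/10, -334/5)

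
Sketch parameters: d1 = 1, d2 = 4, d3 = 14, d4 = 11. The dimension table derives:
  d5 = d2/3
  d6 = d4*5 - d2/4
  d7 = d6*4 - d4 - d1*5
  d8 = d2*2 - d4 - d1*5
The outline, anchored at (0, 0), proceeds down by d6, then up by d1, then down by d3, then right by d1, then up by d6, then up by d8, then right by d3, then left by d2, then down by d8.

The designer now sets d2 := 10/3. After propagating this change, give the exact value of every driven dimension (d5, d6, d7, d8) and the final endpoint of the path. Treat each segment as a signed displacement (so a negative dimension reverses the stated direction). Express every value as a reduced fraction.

Apply edit: d2 := 10/3
  d5 = d2/3 = 10/9
  d6 = d4*5 - d2/4 = 325/6
  d7 = d6*4 - d4 - d1*5 = 602/3
  d8 = d2*2 - d4 - d1*5 = -28/3
Walk from origin (0, 0):
  seg 1: down by d6 = 325/6 → (0, -325/6)
  seg 2: up by d1 = 1 → (0, -319/6)
  seg 3: down by d3 = 14 → (0, -403/6)
  seg 4: right by d1 = 1 → (1, -403/6)
  seg 5: up by d6 = 325/6 → (1, -13)
  seg 6: up by d8 = -28/3 → (1, -67/3)
  seg 7: right by d3 = 14 → (15, -67/3)
  seg 8: left by d2 = 10/3 → (35/3, -67/3)
  seg 9: down by d8 = -28/3 → (35/3, -13)

d5 = 10/9
d6 = 325/6
d7 = 602/3
d8 = -28/3
endpoint = (35/3, -13)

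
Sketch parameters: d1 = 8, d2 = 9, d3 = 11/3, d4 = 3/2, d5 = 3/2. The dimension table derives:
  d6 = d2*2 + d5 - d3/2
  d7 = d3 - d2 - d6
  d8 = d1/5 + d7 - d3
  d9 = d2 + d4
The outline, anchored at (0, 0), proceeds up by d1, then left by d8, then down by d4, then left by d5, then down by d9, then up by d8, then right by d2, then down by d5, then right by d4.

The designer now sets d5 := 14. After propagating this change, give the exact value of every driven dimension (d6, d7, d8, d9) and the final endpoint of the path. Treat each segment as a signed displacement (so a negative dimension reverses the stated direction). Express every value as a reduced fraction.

d6 = 181/6
d7 = -71/2
d8 = -1127/30
d9 = 21/2
endpoint = (511/15, -1667/30)

Apply edit: d5 := 14
  d6 = d2*2 + d5 - d3/2 = 181/6
  d7 = d3 - d2 - d6 = -71/2
  d8 = d1/5 + d7 - d3 = -1127/30
  d9 = d2 + d4 = 21/2
Walk from origin (0, 0):
  seg 1: up by d1 = 8 → (0, 8)
  seg 2: left by d8 = -1127/30 → (1127/30, 8)
  seg 3: down by d4 = 3/2 → (1127/30, 13/2)
  seg 4: left by d5 = 14 → (707/30, 13/2)
  seg 5: down by d9 = 21/2 → (707/30, -4)
  seg 6: up by d8 = -1127/30 → (707/30, -1247/30)
  seg 7: right by d2 = 9 → (977/30, -1247/30)
  seg 8: down by d5 = 14 → (977/30, -1667/30)
  seg 9: right by d4 = 3/2 → (511/15, -1667/30)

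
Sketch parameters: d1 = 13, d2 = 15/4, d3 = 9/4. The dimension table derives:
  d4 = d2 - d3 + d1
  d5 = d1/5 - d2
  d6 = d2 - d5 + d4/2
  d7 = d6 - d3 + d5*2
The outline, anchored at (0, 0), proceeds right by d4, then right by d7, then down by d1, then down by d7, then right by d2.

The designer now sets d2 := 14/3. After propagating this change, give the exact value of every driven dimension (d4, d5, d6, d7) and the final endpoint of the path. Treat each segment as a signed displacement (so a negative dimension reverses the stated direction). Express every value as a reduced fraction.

Apply edit: d2 := 14/3
  d4 = d2 - d3 + d1 = 185/12
  d5 = d1/5 - d2 = -31/15
  d6 = d2 - d5 + d4/2 = 1733/120
  d7 = d6 - d3 + d5*2 = 967/120
Walk from origin (0, 0):
  seg 1: right by d4 = 185/12 → (185/12, 0)
  seg 2: right by d7 = 967/120 → (939/40, 0)
  seg 3: down by d1 = 13 → (939/40, -13)
  seg 4: down by d7 = 967/120 → (939/40, -2527/120)
  seg 5: right by d2 = 14/3 → (3377/120, -2527/120)

d4 = 185/12
d5 = -31/15
d6 = 1733/120
d7 = 967/120
endpoint = (3377/120, -2527/120)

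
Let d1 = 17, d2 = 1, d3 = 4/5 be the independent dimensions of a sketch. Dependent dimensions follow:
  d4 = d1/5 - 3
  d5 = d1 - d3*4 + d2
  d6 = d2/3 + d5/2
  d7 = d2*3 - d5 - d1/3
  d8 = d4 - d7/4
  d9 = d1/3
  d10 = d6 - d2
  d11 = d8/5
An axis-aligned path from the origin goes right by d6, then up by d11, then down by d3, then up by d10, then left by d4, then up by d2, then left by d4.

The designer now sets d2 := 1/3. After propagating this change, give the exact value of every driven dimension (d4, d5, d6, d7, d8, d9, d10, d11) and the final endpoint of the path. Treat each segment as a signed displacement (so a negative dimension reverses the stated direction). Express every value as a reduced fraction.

d4 = 2/5
d5 = 212/15
d6 = 323/45
d7 = -94/5
d8 = 51/10
d9 = 17/3
d10 = 308/45
d11 = 51/50
endpoint = (287/45, 3329/450)

Apply edit: d2 := 1/3
  d4 = d1/5 - 3 = 2/5
  d5 = d1 - d3*4 + d2 = 212/15
  d6 = d2/3 + d5/2 = 323/45
  d7 = d2*3 - d5 - d1/3 = -94/5
  d8 = d4 - d7/4 = 51/10
  d9 = d1/3 = 17/3
  d10 = d6 - d2 = 308/45
  d11 = d8/5 = 51/50
Walk from origin (0, 0):
  seg 1: right by d6 = 323/45 → (323/45, 0)
  seg 2: up by d11 = 51/50 → (323/45, 51/50)
  seg 3: down by d3 = 4/5 → (323/45, 11/50)
  seg 4: up by d10 = 308/45 → (323/45, 3179/450)
  seg 5: left by d4 = 2/5 → (61/9, 3179/450)
  seg 6: up by d2 = 1/3 → (61/9, 3329/450)
  seg 7: left by d4 = 2/5 → (287/45, 3329/450)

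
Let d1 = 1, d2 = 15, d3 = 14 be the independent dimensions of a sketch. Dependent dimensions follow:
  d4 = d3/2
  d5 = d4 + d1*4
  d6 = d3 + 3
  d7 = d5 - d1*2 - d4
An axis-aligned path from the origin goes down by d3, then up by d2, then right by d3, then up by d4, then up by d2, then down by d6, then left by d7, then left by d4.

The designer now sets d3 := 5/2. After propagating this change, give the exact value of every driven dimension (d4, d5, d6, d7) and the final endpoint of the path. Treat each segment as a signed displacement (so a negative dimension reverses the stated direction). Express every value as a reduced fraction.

Apply edit: d3 := 5/2
  d4 = d3/2 = 5/4
  d5 = d4 + d1*4 = 21/4
  d6 = d3 + 3 = 11/2
  d7 = d5 - d1*2 - d4 = 2
Walk from origin (0, 0):
  seg 1: down by d3 = 5/2 → (0, -5/2)
  seg 2: up by d2 = 15 → (0, 25/2)
  seg 3: right by d3 = 5/2 → (5/2, 25/2)
  seg 4: up by d4 = 5/4 → (5/2, 55/4)
  seg 5: up by d2 = 15 → (5/2, 115/4)
  seg 6: down by d6 = 11/2 → (5/2, 93/4)
  seg 7: left by d7 = 2 → (1/2, 93/4)
  seg 8: left by d4 = 5/4 → (-3/4, 93/4)

d4 = 5/4
d5 = 21/4
d6 = 11/2
d7 = 2
endpoint = (-3/4, 93/4)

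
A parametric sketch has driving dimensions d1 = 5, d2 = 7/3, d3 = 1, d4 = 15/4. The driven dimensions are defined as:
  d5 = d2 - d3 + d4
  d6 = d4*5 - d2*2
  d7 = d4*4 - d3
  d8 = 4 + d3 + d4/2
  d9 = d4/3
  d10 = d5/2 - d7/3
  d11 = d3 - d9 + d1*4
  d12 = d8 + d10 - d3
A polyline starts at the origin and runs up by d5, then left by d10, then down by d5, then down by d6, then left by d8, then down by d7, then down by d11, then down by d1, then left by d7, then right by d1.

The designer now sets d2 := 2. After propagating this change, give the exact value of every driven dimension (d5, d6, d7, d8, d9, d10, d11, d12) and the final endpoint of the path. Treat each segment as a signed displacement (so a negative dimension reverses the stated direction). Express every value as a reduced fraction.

d5 = 19/4
d6 = 59/4
d7 = 14
d8 = 55/8
d9 = 5/4
d10 = -55/24
d11 = 79/4
d12 = 43/12
endpoint = (-163/12, -107/2)

Apply edit: d2 := 2
  d5 = d2 - d3 + d4 = 19/4
  d6 = d4*5 - d2*2 = 59/4
  d7 = d4*4 - d3 = 14
  d8 = 4 + d3 + d4/2 = 55/8
  d9 = d4/3 = 5/4
  d10 = d5/2 - d7/3 = -55/24
  d11 = d3 - d9 + d1*4 = 79/4
  d12 = d8 + d10 - d3 = 43/12
Walk from origin (0, 0):
  seg 1: up by d5 = 19/4 → (0, 19/4)
  seg 2: left by d10 = -55/24 → (55/24, 19/4)
  seg 3: down by d5 = 19/4 → (55/24, 0)
  seg 4: down by d6 = 59/4 → (55/24, -59/4)
  seg 5: left by d8 = 55/8 → (-55/12, -59/4)
  seg 6: down by d7 = 14 → (-55/12, -115/4)
  seg 7: down by d11 = 79/4 → (-55/12, -97/2)
  seg 8: down by d1 = 5 → (-55/12, -107/2)
  seg 9: left by d7 = 14 → (-223/12, -107/2)
  seg 10: right by d1 = 5 → (-163/12, -107/2)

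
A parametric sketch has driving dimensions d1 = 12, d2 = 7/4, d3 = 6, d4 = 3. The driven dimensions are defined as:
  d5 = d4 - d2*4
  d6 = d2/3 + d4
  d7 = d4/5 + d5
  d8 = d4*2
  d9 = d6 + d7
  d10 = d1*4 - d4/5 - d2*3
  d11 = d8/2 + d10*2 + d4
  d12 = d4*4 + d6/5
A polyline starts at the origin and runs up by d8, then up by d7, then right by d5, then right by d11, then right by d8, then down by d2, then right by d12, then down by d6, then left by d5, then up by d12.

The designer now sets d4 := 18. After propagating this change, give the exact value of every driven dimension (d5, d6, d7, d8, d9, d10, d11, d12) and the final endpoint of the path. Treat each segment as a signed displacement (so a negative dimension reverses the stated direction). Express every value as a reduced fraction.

d5 = 11
d6 = 223/12
d7 = 73/5
d8 = 36
d9 = 1991/60
d10 = 783/20
d11 = 1143/10
d12 = 4543/60
endpoint = (13561/60, 6359/60)

Apply edit: d4 := 18
  d5 = d4 - d2*4 = 11
  d6 = d2/3 + d4 = 223/12
  d7 = d4/5 + d5 = 73/5
  d8 = d4*2 = 36
  d9 = d6 + d7 = 1991/60
  d10 = d1*4 - d4/5 - d2*3 = 783/20
  d11 = d8/2 + d10*2 + d4 = 1143/10
  d12 = d4*4 + d6/5 = 4543/60
Walk from origin (0, 0):
  seg 1: up by d8 = 36 → (0, 36)
  seg 2: up by d7 = 73/5 → (0, 253/5)
  seg 3: right by d5 = 11 → (11, 253/5)
  seg 4: right by d11 = 1143/10 → (1253/10, 253/5)
  seg 5: right by d8 = 36 → (1613/10, 253/5)
  seg 6: down by d2 = 7/4 → (1613/10, 977/20)
  seg 7: right by d12 = 4543/60 → (14221/60, 977/20)
  seg 8: down by d6 = 223/12 → (14221/60, 454/15)
  seg 9: left by d5 = 11 → (13561/60, 454/15)
  seg 10: up by d12 = 4543/60 → (13561/60, 6359/60)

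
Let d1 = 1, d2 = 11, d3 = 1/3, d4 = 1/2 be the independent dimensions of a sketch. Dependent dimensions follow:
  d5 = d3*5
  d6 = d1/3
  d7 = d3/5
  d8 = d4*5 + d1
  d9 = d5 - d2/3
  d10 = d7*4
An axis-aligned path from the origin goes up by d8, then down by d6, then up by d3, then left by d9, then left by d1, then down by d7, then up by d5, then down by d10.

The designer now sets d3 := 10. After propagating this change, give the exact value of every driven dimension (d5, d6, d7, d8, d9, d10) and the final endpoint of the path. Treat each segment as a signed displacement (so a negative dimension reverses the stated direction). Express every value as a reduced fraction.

Apply edit: d3 := 10
  d5 = d3*5 = 50
  d6 = d1/3 = 1/3
  d7 = d3/5 = 2
  d8 = d4*5 + d1 = 7/2
  d9 = d5 - d2/3 = 139/3
  d10 = d7*4 = 8
Walk from origin (0, 0):
  seg 1: up by d8 = 7/2 → (0, 7/2)
  seg 2: down by d6 = 1/3 → (0, 19/6)
  seg 3: up by d3 = 10 → (0, 79/6)
  seg 4: left by d9 = 139/3 → (-139/3, 79/6)
  seg 5: left by d1 = 1 → (-142/3, 79/6)
  seg 6: down by d7 = 2 → (-142/3, 67/6)
  seg 7: up by d5 = 50 → (-142/3, 367/6)
  seg 8: down by d10 = 8 → (-142/3, 319/6)

d5 = 50
d6 = 1/3
d7 = 2
d8 = 7/2
d9 = 139/3
d10 = 8
endpoint = (-142/3, 319/6)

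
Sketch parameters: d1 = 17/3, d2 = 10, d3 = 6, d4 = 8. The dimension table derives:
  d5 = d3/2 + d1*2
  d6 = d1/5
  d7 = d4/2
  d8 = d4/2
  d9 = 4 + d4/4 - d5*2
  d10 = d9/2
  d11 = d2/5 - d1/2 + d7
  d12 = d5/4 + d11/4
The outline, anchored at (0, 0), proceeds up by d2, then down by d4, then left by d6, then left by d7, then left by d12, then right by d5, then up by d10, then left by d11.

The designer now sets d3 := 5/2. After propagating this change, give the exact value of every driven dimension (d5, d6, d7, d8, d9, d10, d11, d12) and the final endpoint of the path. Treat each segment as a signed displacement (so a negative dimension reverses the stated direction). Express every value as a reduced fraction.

Apply edit: d3 := 5/2
  d5 = d3/2 + d1*2 = 151/12
  d6 = d1/5 = 17/15
  d7 = d4/2 = 4
  d8 = d4/2 = 4
  d9 = 4 + d4/4 - d5*2 = -115/6
  d10 = d9/2 = -115/12
  d11 = d2/5 - d1/2 + d7 = 19/6
  d12 = d5/4 + d11/4 = 63/16
Walk from origin (0, 0):
  seg 1: up by d2 = 10 → (0, 10)
  seg 2: down by d4 = 8 → (0, 2)
  seg 3: left by d6 = 17/15 → (-17/15, 2)
  seg 4: left by d7 = 4 → (-77/15, 2)
  seg 5: left by d12 = 63/16 → (-2177/240, 2)
  seg 6: right by d5 = 151/12 → (281/80, 2)
  seg 7: up by d10 = -115/12 → (281/80, -91/12)
  seg 8: left by d11 = 19/6 → (83/240, -91/12)

d5 = 151/12
d6 = 17/15
d7 = 4
d8 = 4
d9 = -115/6
d10 = -115/12
d11 = 19/6
d12 = 63/16
endpoint = (83/240, -91/12)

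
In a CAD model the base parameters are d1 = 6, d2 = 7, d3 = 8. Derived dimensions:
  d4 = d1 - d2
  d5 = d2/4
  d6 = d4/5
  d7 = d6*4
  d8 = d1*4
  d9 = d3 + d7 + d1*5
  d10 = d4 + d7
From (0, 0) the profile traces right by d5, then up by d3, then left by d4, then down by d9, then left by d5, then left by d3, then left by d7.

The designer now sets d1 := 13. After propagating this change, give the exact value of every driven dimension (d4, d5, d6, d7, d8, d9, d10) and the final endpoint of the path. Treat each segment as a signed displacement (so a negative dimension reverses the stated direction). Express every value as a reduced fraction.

d4 = 6
d5 = 7/4
d6 = 6/5
d7 = 24/5
d8 = 52
d9 = 389/5
d10 = 54/5
endpoint = (-94/5, -349/5)

Apply edit: d1 := 13
  d4 = d1 - d2 = 6
  d5 = d2/4 = 7/4
  d6 = d4/5 = 6/5
  d7 = d6*4 = 24/5
  d8 = d1*4 = 52
  d9 = d3 + d7 + d1*5 = 389/5
  d10 = d4 + d7 = 54/5
Walk from origin (0, 0):
  seg 1: right by d5 = 7/4 → (7/4, 0)
  seg 2: up by d3 = 8 → (7/4, 8)
  seg 3: left by d4 = 6 → (-17/4, 8)
  seg 4: down by d9 = 389/5 → (-17/4, -349/5)
  seg 5: left by d5 = 7/4 → (-6, -349/5)
  seg 6: left by d3 = 8 → (-14, -349/5)
  seg 7: left by d7 = 24/5 → (-94/5, -349/5)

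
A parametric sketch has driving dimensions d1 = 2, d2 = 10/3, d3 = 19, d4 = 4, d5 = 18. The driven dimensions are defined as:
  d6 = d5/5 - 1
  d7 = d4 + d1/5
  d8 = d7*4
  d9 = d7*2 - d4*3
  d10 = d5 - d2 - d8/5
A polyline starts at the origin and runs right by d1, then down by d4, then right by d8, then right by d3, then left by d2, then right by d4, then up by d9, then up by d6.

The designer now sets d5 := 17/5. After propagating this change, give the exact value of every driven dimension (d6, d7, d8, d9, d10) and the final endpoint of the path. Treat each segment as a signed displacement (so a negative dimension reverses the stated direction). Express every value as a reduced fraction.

d6 = -8/25
d7 = 22/5
d8 = 88/5
d9 = -16/5
d10 = -259/75
endpoint = (589/15, -188/25)

Apply edit: d5 := 17/5
  d6 = d5/5 - 1 = -8/25
  d7 = d4 + d1/5 = 22/5
  d8 = d7*4 = 88/5
  d9 = d7*2 - d4*3 = -16/5
  d10 = d5 - d2 - d8/5 = -259/75
Walk from origin (0, 0):
  seg 1: right by d1 = 2 → (2, 0)
  seg 2: down by d4 = 4 → (2, -4)
  seg 3: right by d8 = 88/5 → (98/5, -4)
  seg 4: right by d3 = 19 → (193/5, -4)
  seg 5: left by d2 = 10/3 → (529/15, -4)
  seg 6: right by d4 = 4 → (589/15, -4)
  seg 7: up by d9 = -16/5 → (589/15, -36/5)
  seg 8: up by d6 = -8/25 → (589/15, -188/25)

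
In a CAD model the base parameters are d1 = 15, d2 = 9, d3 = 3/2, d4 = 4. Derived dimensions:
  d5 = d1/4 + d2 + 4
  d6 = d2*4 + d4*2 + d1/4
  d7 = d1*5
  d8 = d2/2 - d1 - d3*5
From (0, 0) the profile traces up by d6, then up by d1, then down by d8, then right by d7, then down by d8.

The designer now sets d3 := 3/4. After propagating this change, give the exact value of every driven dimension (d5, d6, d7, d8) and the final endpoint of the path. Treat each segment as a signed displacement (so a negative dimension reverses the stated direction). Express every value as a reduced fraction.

d5 = 67/4
d6 = 191/4
d7 = 75
d8 = -57/4
endpoint = (75, 365/4)

Apply edit: d3 := 3/4
  d5 = d1/4 + d2 + 4 = 67/4
  d6 = d2*4 + d4*2 + d1/4 = 191/4
  d7 = d1*5 = 75
  d8 = d2/2 - d1 - d3*5 = -57/4
Walk from origin (0, 0):
  seg 1: up by d6 = 191/4 → (0, 191/4)
  seg 2: up by d1 = 15 → (0, 251/4)
  seg 3: down by d8 = -57/4 → (0, 77)
  seg 4: right by d7 = 75 → (75, 77)
  seg 5: down by d8 = -57/4 → (75, 365/4)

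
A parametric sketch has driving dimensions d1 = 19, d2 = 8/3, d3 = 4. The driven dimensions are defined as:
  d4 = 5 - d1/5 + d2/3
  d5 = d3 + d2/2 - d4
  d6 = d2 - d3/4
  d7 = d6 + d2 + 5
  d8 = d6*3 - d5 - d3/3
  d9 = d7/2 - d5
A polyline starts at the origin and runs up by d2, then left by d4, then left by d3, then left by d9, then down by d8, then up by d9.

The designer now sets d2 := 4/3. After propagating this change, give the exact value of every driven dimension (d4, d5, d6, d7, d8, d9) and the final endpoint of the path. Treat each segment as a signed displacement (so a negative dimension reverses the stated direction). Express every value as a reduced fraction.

d4 = 74/45
d5 = 136/45
d6 = 1/3
d7 = 20/3
d8 = -151/45
d9 = 14/45
endpoint = (-268/45, 5)

Apply edit: d2 := 4/3
  d4 = 5 - d1/5 + d2/3 = 74/45
  d5 = d3 + d2/2 - d4 = 136/45
  d6 = d2 - d3/4 = 1/3
  d7 = d6 + d2 + 5 = 20/3
  d8 = d6*3 - d5 - d3/3 = -151/45
  d9 = d7/2 - d5 = 14/45
Walk from origin (0, 0):
  seg 1: up by d2 = 4/3 → (0, 4/3)
  seg 2: left by d4 = 74/45 → (-74/45, 4/3)
  seg 3: left by d3 = 4 → (-254/45, 4/3)
  seg 4: left by d9 = 14/45 → (-268/45, 4/3)
  seg 5: down by d8 = -151/45 → (-268/45, 211/45)
  seg 6: up by d9 = 14/45 → (-268/45, 5)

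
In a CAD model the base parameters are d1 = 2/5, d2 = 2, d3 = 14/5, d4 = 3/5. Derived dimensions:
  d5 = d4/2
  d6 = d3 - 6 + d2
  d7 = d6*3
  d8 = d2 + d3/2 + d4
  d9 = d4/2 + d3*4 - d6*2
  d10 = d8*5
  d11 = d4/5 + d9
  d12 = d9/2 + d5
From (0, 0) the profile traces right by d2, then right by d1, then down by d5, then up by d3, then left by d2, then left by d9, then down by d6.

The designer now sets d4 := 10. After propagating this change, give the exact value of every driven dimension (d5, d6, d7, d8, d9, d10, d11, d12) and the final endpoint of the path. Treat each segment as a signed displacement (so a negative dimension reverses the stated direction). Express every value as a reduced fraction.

d5 = 5
d6 = -6/5
d7 = -18/5
d8 = 67/5
d9 = 93/5
d10 = 67
d11 = 103/5
d12 = 143/10
endpoint = (-91/5, -1)

Apply edit: d4 := 10
  d5 = d4/2 = 5
  d6 = d3 - 6 + d2 = -6/5
  d7 = d6*3 = -18/5
  d8 = d2 + d3/2 + d4 = 67/5
  d9 = d4/2 + d3*4 - d6*2 = 93/5
  d10 = d8*5 = 67
  d11 = d4/5 + d9 = 103/5
  d12 = d9/2 + d5 = 143/10
Walk from origin (0, 0):
  seg 1: right by d2 = 2 → (2, 0)
  seg 2: right by d1 = 2/5 → (12/5, 0)
  seg 3: down by d5 = 5 → (12/5, -5)
  seg 4: up by d3 = 14/5 → (12/5, -11/5)
  seg 5: left by d2 = 2 → (2/5, -11/5)
  seg 6: left by d9 = 93/5 → (-91/5, -11/5)
  seg 7: down by d6 = -6/5 → (-91/5, -1)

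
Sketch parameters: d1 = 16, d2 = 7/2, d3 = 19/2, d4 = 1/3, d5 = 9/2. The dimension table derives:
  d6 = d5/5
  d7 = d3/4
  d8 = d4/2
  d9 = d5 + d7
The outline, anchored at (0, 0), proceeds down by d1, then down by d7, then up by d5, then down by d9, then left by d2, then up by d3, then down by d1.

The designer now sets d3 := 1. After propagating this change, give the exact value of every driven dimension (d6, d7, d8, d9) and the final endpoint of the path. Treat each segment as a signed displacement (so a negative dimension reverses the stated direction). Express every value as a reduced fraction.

d6 = 9/10
d7 = 1/4
d8 = 1/6
d9 = 19/4
endpoint = (-7/2, -63/2)

Apply edit: d3 := 1
  d6 = d5/5 = 9/10
  d7 = d3/4 = 1/4
  d8 = d4/2 = 1/6
  d9 = d5 + d7 = 19/4
Walk from origin (0, 0):
  seg 1: down by d1 = 16 → (0, -16)
  seg 2: down by d7 = 1/4 → (0, -65/4)
  seg 3: up by d5 = 9/2 → (0, -47/4)
  seg 4: down by d9 = 19/4 → (0, -33/2)
  seg 5: left by d2 = 7/2 → (-7/2, -33/2)
  seg 6: up by d3 = 1 → (-7/2, -31/2)
  seg 7: down by d1 = 16 → (-7/2, -63/2)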